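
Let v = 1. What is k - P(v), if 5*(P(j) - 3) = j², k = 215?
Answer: 1059/5 ≈ 211.80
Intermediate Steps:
P(j) = 3 + j²/5
k - P(v) = 215 - (3 + (⅕)*1²) = 215 - (3 + (⅕)*1) = 215 - (3 + ⅕) = 215 - 1*16/5 = 215 - 16/5 = 1059/5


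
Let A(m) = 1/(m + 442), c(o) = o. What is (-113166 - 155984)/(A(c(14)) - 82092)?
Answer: 122732400/37433951 ≈ 3.2786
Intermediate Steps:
A(m) = 1/(442 + m)
(-113166 - 155984)/(A(c(14)) - 82092) = (-113166 - 155984)/(1/(442 + 14) - 82092) = -269150/(1/456 - 82092) = -269150/(-37433951/456) = -269150*(-456/37433951) = 122732400/37433951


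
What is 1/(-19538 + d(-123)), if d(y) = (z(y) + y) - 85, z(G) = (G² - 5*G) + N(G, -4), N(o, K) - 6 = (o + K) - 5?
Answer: -1/4128 ≈ -0.00024225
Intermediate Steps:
N(o, K) = 1 + K + o (N(o, K) = 6 + ((o + K) - 5) = 6 + ((K + o) - 5) = 6 + (-5 + K + o) = 1 + K + o)
z(G) = -3 + G² - 4*G (z(G) = (G² - 5*G) + (1 - 4 + G) = (G² - 5*G) + (-3 + G) = -3 + G² - 4*G)
d(y) = -88 + y² - 3*y (d(y) = ((-3 + y² - 4*y) + y) - 85 = (-3 + y² - 3*y) - 85 = -88 + y² - 3*y)
1/(-19538 + d(-123)) = 1/(-19538 + (-88 + (-123)² - 3*(-123))) = 1/(-19538 + (-88 + 15129 + 369)) = 1/(-19538 + 15410) = 1/(-4128) = -1/4128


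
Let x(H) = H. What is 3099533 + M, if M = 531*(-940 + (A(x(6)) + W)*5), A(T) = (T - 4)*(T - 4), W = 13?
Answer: 2645528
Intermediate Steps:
A(T) = (-4 + T)² (A(T) = (-4 + T)*(-4 + T) = (-4 + T)²)
M = -454005 (M = 531*(-940 + ((-4 + 6)² + 13)*5) = 531*(-940 + (2² + 13)*5) = 531*(-940 + (4 + 13)*5) = 531*(-940 + 17*5) = 531*(-940 + 85) = 531*(-855) = -454005)
3099533 + M = 3099533 - 454005 = 2645528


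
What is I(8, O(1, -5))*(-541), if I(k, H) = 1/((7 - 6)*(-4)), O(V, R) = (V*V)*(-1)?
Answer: 541/4 ≈ 135.25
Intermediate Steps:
O(V, R) = -V² (O(V, R) = V²*(-1) = -V²)
I(k, H) = -¼ (I(k, H) = -¼/1 = 1*(-¼) = -¼)
I(8, O(1, -5))*(-541) = -¼*(-541) = 541/4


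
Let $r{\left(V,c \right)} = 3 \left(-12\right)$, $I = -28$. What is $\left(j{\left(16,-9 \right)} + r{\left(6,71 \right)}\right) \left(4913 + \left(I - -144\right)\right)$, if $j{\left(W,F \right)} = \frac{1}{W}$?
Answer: $- \frac{2891675}{16} \approx -1.8073 \cdot 10^{5}$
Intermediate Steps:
$r{\left(V,c \right)} = -36$
$\left(j{\left(16,-9 \right)} + r{\left(6,71 \right)}\right) \left(4913 + \left(I - -144\right)\right) = \left(\frac{1}{16} - 36\right) \left(4913 - -116\right) = \left(\frac{1}{16} - 36\right) \left(4913 + \left(-28 + 144\right)\right) = - \frac{575 \left(4913 + 116\right)}{16} = \left(- \frac{575}{16}\right) 5029 = - \frac{2891675}{16}$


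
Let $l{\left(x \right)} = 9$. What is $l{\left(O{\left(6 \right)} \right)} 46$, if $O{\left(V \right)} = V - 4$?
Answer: $414$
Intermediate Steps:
$O{\left(V \right)} = -4 + V$
$l{\left(O{\left(6 \right)} \right)} 46 = 9 \cdot 46 = 414$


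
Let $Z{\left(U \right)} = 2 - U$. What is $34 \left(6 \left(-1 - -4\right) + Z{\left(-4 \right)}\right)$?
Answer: $816$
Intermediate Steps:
$34 \left(6 \left(-1 - -4\right) + Z{\left(-4 \right)}\right) = 34 \left(6 \left(-1 - -4\right) + \left(2 - -4\right)\right) = 34 \left(6 \left(-1 + 4\right) + \left(2 + 4\right)\right) = 34 \left(6 \cdot 3 + 6\right) = 34 \left(18 + 6\right) = 34 \cdot 24 = 816$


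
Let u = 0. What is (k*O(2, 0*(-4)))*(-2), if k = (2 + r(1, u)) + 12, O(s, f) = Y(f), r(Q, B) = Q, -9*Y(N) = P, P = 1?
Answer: 10/3 ≈ 3.3333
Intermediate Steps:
Y(N) = -1/9 (Y(N) = -1/9*1 = -1/9)
O(s, f) = -1/9
k = 15 (k = (2 + 1) + 12 = 3 + 12 = 15)
(k*O(2, 0*(-4)))*(-2) = (15*(-1/9))*(-2) = -5/3*(-2) = 10/3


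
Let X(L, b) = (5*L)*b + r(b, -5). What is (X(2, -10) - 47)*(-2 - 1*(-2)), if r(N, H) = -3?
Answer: 0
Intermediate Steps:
X(L, b) = -3 + 5*L*b (X(L, b) = (5*L)*b - 3 = 5*L*b - 3 = -3 + 5*L*b)
(X(2, -10) - 47)*(-2 - 1*(-2)) = ((-3 + 5*2*(-10)) - 47)*(-2 - 1*(-2)) = ((-3 - 100) - 47)*(-2 + 2) = (-103 - 47)*0 = -150*0 = 0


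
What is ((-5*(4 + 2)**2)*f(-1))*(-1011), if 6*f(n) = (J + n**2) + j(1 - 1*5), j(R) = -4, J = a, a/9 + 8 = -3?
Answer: -3093660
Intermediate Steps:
a = -99 (a = -72 + 9*(-3) = -72 - 27 = -99)
J = -99
f(n) = -103/6 + n**2/6 (f(n) = ((-99 + n**2) - 4)/6 = (-103 + n**2)/6 = -103/6 + n**2/6)
((-5*(4 + 2)**2)*f(-1))*(-1011) = ((-5*(4 + 2)**2)*(-103/6 + (1/6)*(-1)**2))*(-1011) = ((-5*6**2)*(-103/6 + (1/6)*1))*(-1011) = ((-5*36)*(-103/6 + 1/6))*(-1011) = -180*(-17)*(-1011) = 3060*(-1011) = -3093660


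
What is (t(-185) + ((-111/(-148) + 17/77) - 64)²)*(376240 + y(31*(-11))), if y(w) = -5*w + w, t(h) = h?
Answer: 33919669732329/23716 ≈ 1.4302e+9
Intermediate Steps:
y(w) = -4*w
(t(-185) + ((-111/(-148) + 17/77) - 64)²)*(376240 + y(31*(-11))) = (-185 + ((-111/(-148) + 17/77) - 64)²)*(376240 - 124*(-11)) = (-185 + ((-111*(-1/148) + 17*(1/77)) - 64)²)*(376240 - 4*(-341)) = (-185 + ((¾ + 17/77) - 64)²)*(376240 + 1364) = (-185 + (299/308 - 64)²)*377604 = (-185 + (-19413/308)²)*377604 = (-185 + 376864569/94864)*377604 = (359314729/94864)*377604 = 33919669732329/23716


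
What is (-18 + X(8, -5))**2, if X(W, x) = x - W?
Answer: 961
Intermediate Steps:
(-18 + X(8, -5))**2 = (-18 + (-5 - 1*8))**2 = (-18 + (-5 - 8))**2 = (-18 - 13)**2 = (-31)**2 = 961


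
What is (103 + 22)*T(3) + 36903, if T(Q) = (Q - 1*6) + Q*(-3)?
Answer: 35403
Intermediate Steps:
T(Q) = -6 - 2*Q (T(Q) = (Q - 6) - 3*Q = (-6 + Q) - 3*Q = -6 - 2*Q)
(103 + 22)*T(3) + 36903 = (103 + 22)*(-6 - 2*3) + 36903 = 125*(-6 - 6) + 36903 = 125*(-12) + 36903 = -1500 + 36903 = 35403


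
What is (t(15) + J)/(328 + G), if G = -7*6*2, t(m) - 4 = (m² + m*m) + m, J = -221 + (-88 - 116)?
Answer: 11/61 ≈ 0.18033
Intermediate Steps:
J = -425 (J = -221 - 204 = -425)
t(m) = 4 + m + 2*m² (t(m) = 4 + ((m² + m*m) + m) = 4 + ((m² + m²) + m) = 4 + (2*m² + m) = 4 + (m + 2*m²) = 4 + m + 2*m²)
G = -84 (G = -42*2 = -84)
(t(15) + J)/(328 + G) = ((4 + 15 + 2*15²) - 425)/(328 - 84) = ((4 + 15 + 2*225) - 425)/244 = ((4 + 15 + 450) - 425)*(1/244) = (469 - 425)*(1/244) = 44*(1/244) = 11/61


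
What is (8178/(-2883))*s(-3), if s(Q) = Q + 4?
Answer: -2726/961 ≈ -2.8366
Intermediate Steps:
s(Q) = 4 + Q
(8178/(-2883))*s(-3) = (8178/(-2883))*(4 - 3) = (8178*(-1/2883))*1 = -2726/961*1 = -2726/961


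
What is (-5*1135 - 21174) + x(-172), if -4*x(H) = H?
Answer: -26806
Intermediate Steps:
x(H) = -H/4
(-5*1135 - 21174) + x(-172) = (-5*1135 - 21174) - ¼*(-172) = (-5675 - 21174) + 43 = -26849 + 43 = -26806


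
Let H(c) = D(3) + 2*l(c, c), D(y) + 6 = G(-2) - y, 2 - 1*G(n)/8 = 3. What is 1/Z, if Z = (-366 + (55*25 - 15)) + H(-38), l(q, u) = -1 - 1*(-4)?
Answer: 1/983 ≈ 0.0010173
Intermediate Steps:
G(n) = -8 (G(n) = 16 - 8*3 = 16 - 24 = -8)
D(y) = -14 - y (D(y) = -6 + (-8 - y) = -14 - y)
l(q, u) = 3 (l(q, u) = -1 + 4 = 3)
H(c) = -11 (H(c) = (-14 - 1*3) + 2*3 = (-14 - 3) + 6 = -17 + 6 = -11)
Z = 983 (Z = (-366 + (55*25 - 15)) - 11 = (-366 + (1375 - 15)) - 11 = (-366 + 1360) - 11 = 994 - 11 = 983)
1/Z = 1/983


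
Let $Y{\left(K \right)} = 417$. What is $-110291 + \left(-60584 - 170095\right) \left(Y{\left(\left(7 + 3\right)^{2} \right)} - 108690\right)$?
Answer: $24976197076$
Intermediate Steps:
$-110291 + \left(-60584 - 170095\right) \left(Y{\left(\left(7 + 3\right)^{2} \right)} - 108690\right) = -110291 + \left(-60584 - 170095\right) \left(417 - 108690\right) = -110291 - -24976307367 = -110291 + 24976307367 = 24976197076$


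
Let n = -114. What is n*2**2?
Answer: -456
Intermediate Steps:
n*2**2 = -114*2**2 = -114*4 = -456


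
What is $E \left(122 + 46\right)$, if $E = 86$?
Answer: $14448$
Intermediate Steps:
$E \left(122 + 46\right) = 86 \left(122 + 46\right) = 86 \cdot 168 = 14448$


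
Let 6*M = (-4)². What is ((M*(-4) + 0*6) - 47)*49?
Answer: -8477/3 ≈ -2825.7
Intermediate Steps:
M = 8/3 (M = (⅙)*(-4)² = (⅙)*16 = 8/3 ≈ 2.6667)
((M*(-4) + 0*6) - 47)*49 = (((8/3)*(-4) + 0*6) - 47)*49 = ((-32/3 + 0) - 47)*49 = (-32/3 - 47)*49 = -173/3*49 = -8477/3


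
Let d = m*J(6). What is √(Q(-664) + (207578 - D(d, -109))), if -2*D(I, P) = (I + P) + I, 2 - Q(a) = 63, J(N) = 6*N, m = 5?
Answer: √830570/2 ≈ 455.68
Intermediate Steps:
d = 180 (d = 5*(6*6) = 5*36 = 180)
Q(a) = -61 (Q(a) = 2 - 1*63 = 2 - 63 = -61)
D(I, P) = -I - P/2 (D(I, P) = -((I + P) + I)/2 = -(P + 2*I)/2 = -I - P/2)
√(Q(-664) + (207578 - D(d, -109))) = √(-61 + (207578 - (-1*180 - ½*(-109)))) = √(-61 + (207578 - (-180 + 109/2))) = √(-61 + (207578 - 1*(-251/2))) = √(-61 + (207578 + 251/2)) = √(-61 + 415407/2) = √(415285/2) = √830570/2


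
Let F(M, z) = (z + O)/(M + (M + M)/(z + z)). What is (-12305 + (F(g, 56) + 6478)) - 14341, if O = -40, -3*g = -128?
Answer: -383185/19 ≈ -20168.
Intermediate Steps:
g = 128/3 (g = -⅓*(-128) = 128/3 ≈ 42.667)
F(M, z) = (-40 + z)/(M + M/z) (F(M, z) = (z - 40)/(M + (M + M)/(z + z)) = (-40 + z)/(M + (2*M)/((2*z))) = (-40 + z)/(M + (2*M)*(1/(2*z))) = (-40 + z)/(M + M/z))
(-12305 + (F(g, 56) + 6478)) - 14341 = (-12305 + (56*(-40 + 56)/((128/3)*(1 + 56)) + 6478)) - 14341 = (-12305 + (56*(3/128)*16/57 + 6478)) - 14341 = (-12305 + (56*(3/128)*(1/57)*16 + 6478)) - 14341 = (-12305 + (7/19 + 6478)) - 14341 = (-12305 + 123089/19) - 14341 = -110706/19 - 14341 = -383185/19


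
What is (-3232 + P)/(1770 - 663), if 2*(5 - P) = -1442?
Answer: -2506/1107 ≈ -2.2638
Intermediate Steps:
P = 726 (P = 5 - 1/2*(-1442) = 5 + 721 = 726)
(-3232 + P)/(1770 - 663) = (-3232 + 726)/(1770 - 663) = -2506/1107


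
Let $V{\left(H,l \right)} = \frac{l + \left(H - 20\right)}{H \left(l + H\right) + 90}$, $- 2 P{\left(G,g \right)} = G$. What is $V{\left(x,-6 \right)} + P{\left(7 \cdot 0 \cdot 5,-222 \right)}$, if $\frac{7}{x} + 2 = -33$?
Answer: $- \frac{655}{2281} \approx -0.28715$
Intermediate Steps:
$P{\left(G,g \right)} = - \frac{G}{2}$
$x = - \frac{1}{5}$ ($x = \frac{7}{-2 - 33} = \frac{7}{-35} = 7 \left(- \frac{1}{35}\right) = - \frac{1}{5} \approx -0.2$)
$V{\left(H,l \right)} = \frac{-20 + H + l}{90 + H \left(H + l\right)}$ ($V{\left(H,l \right)} = \frac{l + \left(-20 + H\right)}{H \left(H + l\right) + 90} = \frac{-20 + H + l}{90 + H \left(H + l\right)}$)
$V{\left(x,-6 \right)} + P{\left(7 \cdot 0 \cdot 5,-222 \right)} = \frac{-20 - \frac{1}{5} - 6}{90 + \left(- \frac{1}{5}\right)^{2} - - \frac{6}{5}} - \frac{7 \cdot 0 \cdot 5}{2} = \frac{1}{90 + \frac{1}{25} + \frac{6}{5}} \left(- \frac{131}{5}\right) - \frac{0 \cdot 5}{2} = \frac{1}{\frac{2281}{25}} \left(- \frac{131}{5}\right) - 0 = \frac{25}{2281} \left(- \frac{131}{5}\right) + 0 = - \frac{655}{2281} + 0 = - \frac{655}{2281}$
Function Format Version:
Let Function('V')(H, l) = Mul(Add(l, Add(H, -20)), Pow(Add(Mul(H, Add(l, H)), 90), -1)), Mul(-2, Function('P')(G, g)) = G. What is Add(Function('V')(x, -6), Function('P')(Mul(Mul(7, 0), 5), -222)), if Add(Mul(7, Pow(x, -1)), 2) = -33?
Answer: Rational(-655, 2281) ≈ -0.28715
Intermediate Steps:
Function('P')(G, g) = Mul(Rational(-1, 2), G)
x = Rational(-1, 5) (x = Mul(7, Pow(Add(-2, -33), -1)) = Mul(7, Pow(-35, -1)) = Mul(7, Rational(-1, 35)) = Rational(-1, 5) ≈ -0.20000)
Function('V')(H, l) = Mul(Pow(Add(90, Mul(H, Add(H, l))), -1), Add(-20, H, l)) (Function('V')(H, l) = Mul(Add(l, Add(-20, H)), Pow(Add(Mul(H, Add(H, l)), 90), -1)) = Mul(Add(-20, H, l), Pow(Add(90, Mul(H, Add(H, l))), -1)) = Mul(Pow(Add(90, Mul(H, Add(H, l))), -1), Add(-20, H, l)))
Add(Function('V')(x, -6), Function('P')(Mul(Mul(7, 0), 5), -222)) = Add(Mul(Pow(Add(90, Pow(Rational(-1, 5), 2), Mul(Rational(-1, 5), -6)), -1), Add(-20, Rational(-1, 5), -6)), Mul(Rational(-1, 2), Mul(Mul(7, 0), 5))) = Add(Mul(Pow(Add(90, Rational(1, 25), Rational(6, 5)), -1), Rational(-131, 5)), Mul(Rational(-1, 2), Mul(0, 5))) = Add(Mul(Pow(Rational(2281, 25), -1), Rational(-131, 5)), Mul(Rational(-1, 2), 0)) = Add(Mul(Rational(25, 2281), Rational(-131, 5)), 0) = Add(Rational(-655, 2281), 0) = Rational(-655, 2281)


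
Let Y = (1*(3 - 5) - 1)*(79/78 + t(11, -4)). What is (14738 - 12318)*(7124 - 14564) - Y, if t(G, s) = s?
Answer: -468125033/26 ≈ -1.8005e+7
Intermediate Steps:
Y = 233/26 (Y = (1*(3 - 5) - 1)*(79/78 - 4) = (1*(-2) - 1)*(79*(1/78) - 4) = (-2 - 1)*(79/78 - 4) = -3*(-233/78) = 233/26 ≈ 8.9615)
(14738 - 12318)*(7124 - 14564) - Y = (14738 - 12318)*(7124 - 14564) - 1*233/26 = 2420*(-7440) - 233/26 = -18004800 - 233/26 = -468125033/26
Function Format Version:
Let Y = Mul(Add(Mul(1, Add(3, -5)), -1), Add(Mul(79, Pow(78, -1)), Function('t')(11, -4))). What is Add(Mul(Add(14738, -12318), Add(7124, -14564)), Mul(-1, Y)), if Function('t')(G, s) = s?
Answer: Rational(-468125033, 26) ≈ -1.8005e+7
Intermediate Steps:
Y = Rational(233, 26) (Y = Mul(Add(Mul(1, Add(3, -5)), -1), Add(Mul(79, Pow(78, -1)), -4)) = Mul(Add(Mul(1, -2), -1), Add(Mul(79, Rational(1, 78)), -4)) = Mul(Add(-2, -1), Add(Rational(79, 78), -4)) = Mul(-3, Rational(-233, 78)) = Rational(233, 26) ≈ 8.9615)
Add(Mul(Add(14738, -12318), Add(7124, -14564)), Mul(-1, Y)) = Add(Mul(Add(14738, -12318), Add(7124, -14564)), Mul(-1, Rational(233, 26))) = Add(Mul(2420, -7440), Rational(-233, 26)) = Add(-18004800, Rational(-233, 26)) = Rational(-468125033, 26)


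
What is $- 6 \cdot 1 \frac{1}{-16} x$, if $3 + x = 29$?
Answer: $\frac{39}{4} \approx 9.75$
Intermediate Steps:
$x = 26$ ($x = -3 + 29 = 26$)
$- 6 \cdot 1 \frac{1}{-16} x = - 6 \cdot 1 \frac{1}{-16} \cdot 26 = - 6 \cdot 1 \left(- \frac{1}{16}\right) 26 = \left(-6\right) \left(- \frac{1}{16}\right) 26 = \frac{3}{8} \cdot 26 = \frac{39}{4}$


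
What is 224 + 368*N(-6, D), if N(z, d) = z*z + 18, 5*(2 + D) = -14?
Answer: 20096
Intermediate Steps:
D = -24/5 (D = -2 + (⅕)*(-14) = -2 - 14/5 = -24/5 ≈ -4.8000)
N(z, d) = 18 + z² (N(z, d) = z² + 18 = 18 + z²)
224 + 368*N(-6, D) = 224 + 368*(18 + (-6)²) = 224 + 368*(18 + 36) = 224 + 368*54 = 224 + 19872 = 20096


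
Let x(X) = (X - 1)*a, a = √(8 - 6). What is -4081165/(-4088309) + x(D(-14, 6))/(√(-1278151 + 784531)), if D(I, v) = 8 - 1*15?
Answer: 4081165/4088309 + 4*I*√246810/123405 ≈ 0.99825 + 0.016103*I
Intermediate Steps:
D(I, v) = -7 (D(I, v) = 8 - 15 = -7)
a = √2 ≈ 1.4142
x(X) = √2*(-1 + X) (x(X) = (X - 1)*√2 = (-1 + X)*√2 = √2*(-1 + X))
-4081165/(-4088309) + x(D(-14, 6))/(√(-1278151 + 784531)) = -4081165/(-4088309) + (√2*(-1 - 7))/(√(-1278151 + 784531)) = -4081165*(-1/4088309) + (√2*(-8))/(√(-493620)) = 4081165/4088309 + (-8*√2)/((2*I*√123405)) = 4081165/4088309 + (-8*√2)*(-I*√123405/246810) = 4081165/4088309 + 4*I*√246810/123405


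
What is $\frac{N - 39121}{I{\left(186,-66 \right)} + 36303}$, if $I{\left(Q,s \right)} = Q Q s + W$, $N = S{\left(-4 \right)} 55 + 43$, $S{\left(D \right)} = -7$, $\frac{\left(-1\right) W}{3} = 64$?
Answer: $\frac{2077}{118275} \approx 0.017561$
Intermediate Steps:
$W = -192$ ($W = \left(-3\right) 64 = -192$)
$N = -342$ ($N = \left(-7\right) 55 + 43 = -385 + 43 = -342$)
$I{\left(Q,s \right)} = -192 + s Q^{2}$ ($I{\left(Q,s \right)} = Q Q s - 192 = Q^{2} s - 192 = s Q^{2} - 192 = -192 + s Q^{2}$)
$\frac{N - 39121}{I{\left(186,-66 \right)} + 36303} = \frac{-342 - 39121}{\left(-192 - 66 \cdot 186^{2}\right) + 36303} = - \frac{39463}{\left(-192 - 2283336\right) + 36303} = - \frac{39463}{-2283528 + 36303} = - \frac{39463}{-2247225} = \left(-39463\right) \left(- \frac{1}{2247225}\right) = \frac{2077}{118275}$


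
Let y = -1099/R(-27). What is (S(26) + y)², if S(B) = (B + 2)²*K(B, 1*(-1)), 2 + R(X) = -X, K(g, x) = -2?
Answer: 1624009401/625 ≈ 2.5984e+6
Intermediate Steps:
R(X) = -2 - X
y = -1099/25 (y = -1099/(-2 - 1*(-27)) = -1099/(-2 + 27) = -1099/25 ≈ -43.960)
S(B) = -2*(2 + B)² (S(B) = (B + 2)²*(-2) = (2 + B)²*(-2) = -2*(2 + B)²)
(S(26) + y)² = (-2*(2 + 26)² - 1099/25)² = (-2*28² - 1099/25)² = (-2*784 - 1099/25)² = (-1568 - 1099/25)² = (-40299/25)² = 1624009401/625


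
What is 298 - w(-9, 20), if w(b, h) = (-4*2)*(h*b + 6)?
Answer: -1094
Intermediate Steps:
w(b, h) = -48 - 8*b*h (w(b, h) = -8*(b*h + 6) = -8*(6 + b*h) = -48 - 8*b*h)
298 - w(-9, 20) = 298 - (-48 - 8*(-9)*20) = 298 - (-48 + 1440) = 298 - 1*1392 = 298 - 1392 = -1094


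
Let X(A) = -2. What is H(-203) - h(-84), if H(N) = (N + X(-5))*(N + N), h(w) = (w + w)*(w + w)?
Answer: 55006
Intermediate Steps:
h(w) = 4*w² (h(w) = (2*w)*(2*w) = 4*w²)
H(N) = 2*N*(-2 + N) (H(N) = (N - 2)*(N + N) = (-2 + N)*(2*N) = 2*N*(-2 + N))
H(-203) - h(-84) = 2*(-203)*(-2 - 203) - 4*(-84)² = 2*(-203)*(-205) - 4*7056 = 83230 - 1*28224 = 83230 - 28224 = 55006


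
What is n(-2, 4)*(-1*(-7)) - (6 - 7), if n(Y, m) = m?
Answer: 29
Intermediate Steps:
n(-2, 4)*(-1*(-7)) - (6 - 7) = 4*(-1*(-7)) - (6 - 7) = 4*7 - 1*(-1) = 28 + 1 = 29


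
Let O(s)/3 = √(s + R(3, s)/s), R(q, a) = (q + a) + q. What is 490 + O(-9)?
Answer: 490 + I*√78 ≈ 490.0 + 8.8318*I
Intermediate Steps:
R(q, a) = a + 2*q (R(q, a) = (a + q) + q = a + 2*q)
O(s) = 3*√(s + (6 + s)/s) (O(s) = 3*√(s + (s + 2*3)/s) = 3*√(s + (s + 6)/s) = 3*√(s + (6 + s)/s))
490 + O(-9) = 490 + 3*√(1 - 9 + 6/(-9)) = 490 + 3*√(1 - 9 + 6*(-⅑)) = 490 + 3*√(1 - 9 - ⅔) = 490 + 3*√(-26/3) = 490 + 3*(I*√78/3) = 490 + I*√78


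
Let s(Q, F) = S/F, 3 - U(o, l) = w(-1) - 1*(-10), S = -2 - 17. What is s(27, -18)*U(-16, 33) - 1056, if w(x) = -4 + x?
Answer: -9523/9 ≈ -1058.1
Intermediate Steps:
S = -19
U(o, l) = -2 (U(o, l) = 3 - ((-4 - 1) - 1*(-10)) = 3 - (-5 + 10) = 3 - 1*5 = 3 - 5 = -2)
s(Q, F) = -19/F
s(27, -18)*U(-16, 33) - 1056 = -19/(-18)*(-2) - 1056 = -19*(-1/18)*(-2) - 1056 = (19/18)*(-2) - 1056 = -19/9 - 1056 = -9523/9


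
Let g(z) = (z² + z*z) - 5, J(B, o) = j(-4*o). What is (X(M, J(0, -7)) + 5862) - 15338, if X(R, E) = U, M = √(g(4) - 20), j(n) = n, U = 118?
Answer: -9358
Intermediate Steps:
J(B, o) = -4*o
g(z) = -5 + 2*z² (g(z) = (z² + z²) - 5 = 2*z² - 5 = -5 + 2*z²)
M = √7 (M = √((-5 + 2*4²) - 20) = √((-5 + 2*16) - 20) = √((-5 + 32) - 20) = √(27 - 20) = √7 ≈ 2.6458)
X(R, E) = 118
(X(M, J(0, -7)) + 5862) - 15338 = (118 + 5862) - 15338 = 5980 - 15338 = -9358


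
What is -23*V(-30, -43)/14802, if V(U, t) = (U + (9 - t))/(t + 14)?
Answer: 253/214629 ≈ 0.0011788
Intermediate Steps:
V(U, t) = (9 + U - t)/(14 + t)
-23*V(-30, -43)/14802 = -23*(9 - 30 - 1*(-43))/(14 - 43)/14802 = -23*(9 - 30 + 43)/(-29)*(1/14802) = -(-23)*22/29*(1/14802) = -23*(-22/29)*(1/14802) = (506/29)*(1/14802) = 253/214629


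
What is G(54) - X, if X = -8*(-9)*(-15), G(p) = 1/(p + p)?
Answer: 116641/108 ≈ 1080.0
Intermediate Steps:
G(p) = 1/(2*p)
X = -1080 (X = 72*(-15) = -1080)
G(54) - X = (1/2)/54 - 1*(-1080) = (1/2)*(1/54) + 1080 = 1/108 + 1080 = 116641/108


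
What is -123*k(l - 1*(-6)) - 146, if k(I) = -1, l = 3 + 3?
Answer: -23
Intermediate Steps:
l = 6
-123*k(l - 1*(-6)) - 146 = -123*(-1) - 146 = 123 - 146 = -23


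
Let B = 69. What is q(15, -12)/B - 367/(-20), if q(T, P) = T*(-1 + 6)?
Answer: 8941/460 ≈ 19.437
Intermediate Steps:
q(T, P) = 5*T (q(T, P) = T*5 = 5*T)
q(15, -12)/B - 367/(-20) = (5*15)/69 - 367/(-20) = 75*(1/69) - 367*(-1/20) = 25/23 + 367/20 = 8941/460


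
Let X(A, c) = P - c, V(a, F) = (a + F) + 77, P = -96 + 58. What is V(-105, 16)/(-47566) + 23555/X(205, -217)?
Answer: 560209639/4257157 ≈ 131.59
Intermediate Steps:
P = -38
V(a, F) = 77 + F + a (V(a, F) = (F + a) + 77 = 77 + F + a)
X(A, c) = -38 - c
V(-105, 16)/(-47566) + 23555/X(205, -217) = (77 + 16 - 105)/(-47566) + 23555/(-38 - 1*(-217)) = -12*(-1/47566) + 23555/(-38 + 217) = 6/23783 + 23555/179 = 560209639/4257157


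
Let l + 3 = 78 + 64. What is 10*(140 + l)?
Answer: 2790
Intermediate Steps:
l = 139 (l = -3 + (78 + 64) = -3 + 142 = 139)
10*(140 + l) = 10*(140 + 139) = 10*279 = 2790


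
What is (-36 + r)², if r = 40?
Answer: 16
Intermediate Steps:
(-36 + r)² = (-36 + 40)² = 4² = 16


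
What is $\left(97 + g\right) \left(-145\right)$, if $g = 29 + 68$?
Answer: $-28130$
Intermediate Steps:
$g = 97$
$\left(97 + g\right) \left(-145\right) = \left(97 + 97\right) \left(-145\right) = 194 \left(-145\right) = -28130$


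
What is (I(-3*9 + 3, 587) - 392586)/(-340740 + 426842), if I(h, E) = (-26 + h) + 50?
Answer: -196293/43051 ≈ -4.5595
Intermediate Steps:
I(h, E) = 24 + h
(I(-3*9 + 3, 587) - 392586)/(-340740 + 426842) = ((24 + (-3*9 + 3)) - 392586)/(-340740 + 426842) = ((24 + (-27 + 3)) - 392586)/86102 = ((24 - 24) - 392586)*(1/86102) = (0 - 392586)*(1/86102) = -392586*1/86102 = -196293/43051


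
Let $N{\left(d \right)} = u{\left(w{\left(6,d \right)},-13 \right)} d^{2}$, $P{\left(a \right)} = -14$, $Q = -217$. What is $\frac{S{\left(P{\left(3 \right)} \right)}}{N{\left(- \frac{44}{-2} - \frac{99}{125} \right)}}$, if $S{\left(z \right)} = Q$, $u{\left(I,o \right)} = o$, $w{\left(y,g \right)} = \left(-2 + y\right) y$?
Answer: $\frac{3390625}{91361413} \approx 0.037112$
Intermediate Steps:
$w{\left(y,g \right)} = y \left(-2 + y\right)$
$S{\left(z \right)} = -217$
$N{\left(d \right)} = - 13 d^{2}$
$\frac{S{\left(P{\left(3 \right)} \right)}}{N{\left(- \frac{44}{-2} - \frac{99}{125} \right)}} = - \frac{217}{\left(-13\right) \left(- \frac{44}{-2} - \frac{99}{125}\right)^{2}} = - \frac{217}{\left(-13\right) \left(\left(-44\right) \left(- \frac{1}{2}\right) - \frac{99}{125}\right)^{2}} = - \frac{217}{\left(-13\right) \left(22 - \frac{99}{125}\right)^{2}} = - \frac{217}{\left(-13\right) \left(\frac{2651}{125}\right)^{2}} = - \frac{217}{\left(-13\right) \frac{7027801}{15625}} = - \frac{217}{- \frac{91361413}{15625}} = \left(-217\right) \left(- \frac{15625}{91361413}\right) = \frac{3390625}{91361413}$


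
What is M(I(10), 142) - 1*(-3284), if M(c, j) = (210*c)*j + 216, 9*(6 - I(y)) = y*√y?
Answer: 182420 - 99400*√10/3 ≈ 77643.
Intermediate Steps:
I(y) = 6 - y^(3/2)/9 (I(y) = 6 - y*√y/9 = 6 - y^(3/2)/9)
M(c, j) = 216 + 210*c*j (M(c, j) = 210*c*j + 216 = 216 + 210*c*j)
M(I(10), 142) - 1*(-3284) = (216 + 210*(6 - 10*√10/9)*142) - 1*(-3284) = (216 + 210*(6 - 10*√10/9)*142) + 3284 = (216 + (178920 - 99400*√10/3)) + 3284 = (179136 - 99400*√10/3) + 3284 = 182420 - 99400*√10/3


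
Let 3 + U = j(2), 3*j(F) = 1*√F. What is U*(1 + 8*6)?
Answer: -147 + 49*√2/3 ≈ -123.90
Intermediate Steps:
j(F) = √F/3 (j(F) = (1*√F)/3 = √F/3)
U = -3 + √2/3 ≈ -2.5286
U*(1 + 8*6) = (-3 + √2/3)*(1 + 8*6) = (-3 + √2/3)*(1 + 48) = (-3 + √2/3)*49 = -147 + 49*√2/3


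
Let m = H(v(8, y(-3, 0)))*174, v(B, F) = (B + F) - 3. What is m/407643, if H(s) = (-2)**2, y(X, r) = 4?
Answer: 232/135881 ≈ 0.0017074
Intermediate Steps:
v(B, F) = -3 + B + F
H(s) = 4
m = 696 (m = 4*174 = 696)
m/407643 = 696/407643 = 696*(1/407643) = 232/135881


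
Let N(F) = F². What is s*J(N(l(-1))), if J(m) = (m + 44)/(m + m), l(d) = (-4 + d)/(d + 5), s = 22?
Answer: 8019/25 ≈ 320.76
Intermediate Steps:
l(d) = (-4 + d)/(5 + d)
J(m) = (44 + m)/(2*m) (J(m) = (44 + m)/((2*m)) = (44 + m)*(1/(2*m)) = (44 + m)/(2*m))
s*J(N(l(-1))) = 22*((44 + ((-4 - 1)/(5 - 1))²)/(2*(((-4 - 1)/(5 - 1))²))) = 22*((44 + (-5/4)²)/(2*((-5/4)²))) = 22*((44 + 25/16)/(2*(25/16))) = 22*((½)*(16/25)*(729/16)) = 22*(729/50) = 8019/25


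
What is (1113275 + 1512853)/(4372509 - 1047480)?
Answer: 875376/1108343 ≈ 0.78981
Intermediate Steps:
(1113275 + 1512853)/(4372509 - 1047480) = 2626128/3325029 = 2626128*(1/3325029) = 875376/1108343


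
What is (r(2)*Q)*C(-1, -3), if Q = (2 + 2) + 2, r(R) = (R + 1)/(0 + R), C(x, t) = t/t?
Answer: 9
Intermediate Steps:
C(x, t) = 1
r(R) = (1 + R)/R
Q = 6 (Q = 4 + 2 = 6)
(r(2)*Q)*C(-1, -3) = (((1 + 2)/2)*6)*1 = (((1/2)*3)*6)*1 = ((3/2)*6)*1 = 9*1 = 9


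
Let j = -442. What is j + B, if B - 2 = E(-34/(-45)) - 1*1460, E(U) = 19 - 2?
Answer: -1883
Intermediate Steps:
E(U) = 17
B = -1441 (B = 2 + (17 - 1*1460) = 2 + (17 - 1460) = 2 - 1443 = -1441)
j + B = -442 - 1441 = -1883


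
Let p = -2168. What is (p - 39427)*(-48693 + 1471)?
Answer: 1964199090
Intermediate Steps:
(p - 39427)*(-48693 + 1471) = (-2168 - 39427)*(-48693 + 1471) = -41595*(-47222) = 1964199090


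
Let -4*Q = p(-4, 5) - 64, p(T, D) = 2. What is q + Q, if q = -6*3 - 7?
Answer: -19/2 ≈ -9.5000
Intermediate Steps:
Q = 31/2 (Q = -(2 - 64)/4 = -¼*(-62) = 31/2 ≈ 15.500)
q = -25 (q = -18 - 7 = -25)
q + Q = -25 + 31/2 = -19/2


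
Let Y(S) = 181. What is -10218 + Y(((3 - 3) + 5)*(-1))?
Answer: -10037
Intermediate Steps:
-10218 + Y(((3 - 3) + 5)*(-1)) = -10218 + 181 = -10037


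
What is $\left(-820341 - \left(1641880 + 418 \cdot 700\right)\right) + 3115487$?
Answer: $360666$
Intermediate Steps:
$\left(-820341 - \left(1641880 + 418 \cdot 700\right)\right) + 3115487 = \left(-820341 - 1934480\right) + 3115487 = -2754821 + 3115487 = 360666$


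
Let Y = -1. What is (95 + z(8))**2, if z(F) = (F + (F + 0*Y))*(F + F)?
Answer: 123201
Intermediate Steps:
z(F) = 4*F**2 (z(F) = (F + (F + 0*(-1)))*(F + F) = (F + (F + 0))*(2*F) = (F + F)*(2*F) = (2*F)*(2*F) = 4*F**2)
(95 + z(8))**2 = (95 + 4*8**2)**2 = (95 + 4*64)**2 = (95 + 256)**2 = 351**2 = 123201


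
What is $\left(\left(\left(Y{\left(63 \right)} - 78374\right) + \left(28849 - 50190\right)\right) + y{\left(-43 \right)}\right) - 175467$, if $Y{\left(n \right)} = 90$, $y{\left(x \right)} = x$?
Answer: $-275135$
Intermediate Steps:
$\left(\left(\left(Y{\left(63 \right)} - 78374\right) + \left(28849 - 50190\right)\right) + y{\left(-43 \right)}\right) - 175467 = \left(\left(\left(90 - 78374\right) + \left(28849 - 50190\right)\right) - 43\right) - 175467 = \left(\left(-78284 + \left(28849 - 50190\right)\right) - 43\right) - 175467 = \left(\left(-78284 - 21341\right) - 43\right) - 175467 = \left(-99625 - 43\right) - 175467 = -99668 - 175467 = -275135$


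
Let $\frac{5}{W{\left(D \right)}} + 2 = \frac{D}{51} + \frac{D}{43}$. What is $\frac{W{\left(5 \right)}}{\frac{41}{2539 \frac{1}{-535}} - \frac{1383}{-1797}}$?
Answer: $\frac{16676240865}{46868982776} \approx 0.35581$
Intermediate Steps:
$W{\left(D \right)} = \frac{5}{-2 + \frac{94 D}{2193}}$ ($W{\left(D \right)} = \frac{5}{-2 + \left(\frac{D}{51} + \frac{D}{43}\right)} = \frac{5}{-2 + \frac{94 D}{2193}}$)
$\frac{W{\left(5 \right)}}{\frac{41}{2539 \frac{1}{-535}} - \frac{1383}{-1797}} = \frac{\frac{10965}{2} \frac{1}{-2193 + 47 \cdot 5}}{\frac{41}{2539 \frac{1}{-535}} - \frac{1383}{-1797}} = \frac{\frac{10965}{2} \frac{1}{-2193 + 235}}{\frac{41}{2539 \left(- \frac{1}{535}\right)} - - \frac{461}{599}} = \frac{\frac{10965}{2} \frac{1}{-1958}}{\frac{41}{- \frac{2539}{535}} + \frac{461}{599}} = \frac{\frac{10965}{2} \left(- \frac{1}{1958}\right)}{41 \left(- \frac{535}{2539}\right) + \frac{461}{599}} = - \frac{10965}{3916 \left(- \frac{21935}{2539} + \frac{461}{599}\right)} = - \frac{10965}{3916 \left(- \frac{11968586}{1520861}\right)} = \left(- \frac{10965}{3916}\right) \left(- \frac{1520861}{11968586}\right) = \frac{16676240865}{46868982776}$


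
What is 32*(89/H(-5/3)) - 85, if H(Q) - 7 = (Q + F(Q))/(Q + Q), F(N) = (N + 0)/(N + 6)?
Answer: 28609/99 ≈ 288.98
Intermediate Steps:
F(N) = N/(6 + N)
H(Q) = 7 + (Q + Q/(6 + Q))/(2*Q) (H(Q) = 7 + (Q + Q/(6 + Q))/(Q + Q) = 7 + (Q + Q/(6 + Q))/((2*Q)) = 7 + (Q + Q/(6 + Q))*(1/(2*Q)) = 7 + (Q + Q/(6 + Q))/(2*Q))
32*(89/H(-5/3)) - 85 = 32*(89/(((91 + 15*(-5/3))/(2*(6 - 5/3))))) - 85 = 32*(89/(((91 - 25)/(2*(13/3))))) - 85 = 32*(89/(((½)*(3/13)*66))) - 85 = 32*(89/(99/13)) - 85 = 32*(89*(13/99)) - 85 = 32*(1157/99) - 85 = 37024/99 - 85 = 28609/99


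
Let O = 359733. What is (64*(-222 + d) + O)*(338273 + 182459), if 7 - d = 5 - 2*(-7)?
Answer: 179526002124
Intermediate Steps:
d = -12 (d = 7 - (5 - 2*(-7)) = 7 - (5 + 14) = 7 - 1*19 = 7 - 19 = -12)
(64*(-222 + d) + O)*(338273 + 182459) = (64*(-222 - 12) + 359733)*(338273 + 182459) = (64*(-234) + 359733)*520732 = (-14976 + 359733)*520732 = 344757*520732 = 179526002124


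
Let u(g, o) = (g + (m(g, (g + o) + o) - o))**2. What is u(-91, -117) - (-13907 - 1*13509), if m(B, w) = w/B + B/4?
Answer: 21530625/784 ≈ 27463.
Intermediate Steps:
m(B, w) = B/4 + w/B (m(B, w) = w/B + B*(1/4) = w/B + B/4 = B/4 + w/B)
u(g, o) = (-o + 5*g/4 + (g + 2*o)/g)**2 (u(g, o) = (g + ((g/4 + ((g + o) + o)/g) - o))**2 = (g + ((g/4 + (g + 2*o)/g) - o))**2 = (g + (-o + g/4 + (g + 2*o)/g))**2 = (-o + 5*g/4 + (g + 2*o)/g)**2)
u(-91, -117) - (-13907 - 1*13509) = (1/16)*((-91)**2 + 4*(-91) + 8*(-117) + 4*(-91)*(-91 - 1*(-117)))**2/(-91)**2 - (-13907 - 1*13509) = (1/16)*(1/8281)*(8281 - 364 - 936 + 4*(-91)*(-91 + 117))**2 - (-13907 - 13509) = (1/16)*(1/8281)*(8281 - 364 - 936 + 4*(-91)*26)**2 - 1*(-27416) = (1/16)*(1/8281)*(8281 - 364 - 936 - 9464)**2 + 27416 = (1/16)*(1/8281)*(-2483)**2 + 27416 = (1/16)*(1/8281)*6165289 + 27416 = 36481/784 + 27416 = 21530625/784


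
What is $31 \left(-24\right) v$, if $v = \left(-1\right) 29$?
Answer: $21576$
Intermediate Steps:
$v = -29$
$31 \left(-24\right) v = 31 \left(-24\right) \left(-29\right) = \left(-744\right) \left(-29\right) = 21576$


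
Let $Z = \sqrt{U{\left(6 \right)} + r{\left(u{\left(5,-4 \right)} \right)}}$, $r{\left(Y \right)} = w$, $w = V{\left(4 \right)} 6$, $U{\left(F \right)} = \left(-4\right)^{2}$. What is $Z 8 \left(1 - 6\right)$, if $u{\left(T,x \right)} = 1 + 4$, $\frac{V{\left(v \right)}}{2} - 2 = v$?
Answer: $- 80 \sqrt{22} \approx -375.23$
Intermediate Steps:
$V{\left(v \right)} = 4 + 2 v$
$u{\left(T,x \right)} = 5$
$U{\left(F \right)} = 16$
$w = 72$ ($w = \left(4 + 2 \cdot 4\right) 6 = \left(4 + 8\right) 6 = 12 \cdot 6 = 72$)
$r{\left(Y \right)} = 72$
$Z = 2 \sqrt{22}$ ($Z = \sqrt{16 + 72} = \sqrt{88} = 2 \sqrt{22} \approx 9.3808$)
$Z 8 \left(1 - 6\right) = 2 \sqrt{22} \cdot 8 \left(1 - 6\right) = 16 \sqrt{22} \left(-5\right) = - 80 \sqrt{22}$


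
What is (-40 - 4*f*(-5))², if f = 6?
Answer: 6400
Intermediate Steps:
(-40 - 4*f*(-5))² = (-40 - 4*6*(-5))² = (-40 - 24*(-5))² = (-40 + 120)² = 80² = 6400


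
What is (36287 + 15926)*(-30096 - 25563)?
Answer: -2906123367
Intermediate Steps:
(36287 + 15926)*(-30096 - 25563) = 52213*(-55659) = -2906123367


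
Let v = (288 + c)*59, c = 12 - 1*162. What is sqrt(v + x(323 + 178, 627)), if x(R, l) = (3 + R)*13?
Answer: sqrt(14694) ≈ 121.22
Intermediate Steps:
c = -150 (c = 12 - 162 = -150)
x(R, l) = 39 + 13*R
v = 8142 (v = (288 - 150)*59 = 138*59 = 8142)
sqrt(v + x(323 + 178, 627)) = sqrt(8142 + (39 + 13*(323 + 178))) = sqrt(8142 + (39 + 13*501)) = sqrt(8142 + (39 + 6513)) = sqrt(8142 + 6552) = sqrt(14694)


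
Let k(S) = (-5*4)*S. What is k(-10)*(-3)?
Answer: -600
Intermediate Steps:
k(S) = -20*S
k(-10)*(-3) = -20*(-10)*(-3) = 200*(-3) = -600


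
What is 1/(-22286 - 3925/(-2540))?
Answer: -508/11320503 ≈ -4.4874e-5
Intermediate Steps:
1/(-22286 - 3925/(-2540)) = 1/(-22286 - 3925*(-1/2540)) = 1/(-22286 + 785/508) = 1/(-11320503/508) = -508/11320503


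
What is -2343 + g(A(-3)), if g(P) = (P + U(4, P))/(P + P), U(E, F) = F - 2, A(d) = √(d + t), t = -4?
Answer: -2342 + I*√7/7 ≈ -2342.0 + 0.37796*I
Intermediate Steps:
A(d) = √(-4 + d) (A(d) = √(d - 4) = √(-4 + d))
U(E, F) = -2 + F
g(P) = (-2 + 2*P)/(2*P) (g(P) = (P + (-2 + P))/(P + P) = (-2 + 2*P)/((2*P)) = (-2 + 2*P)*(1/(2*P)) = (-2 + 2*P)/(2*P))
-2343 + g(A(-3)) = -2343 + (-1 + √(-4 - 3))/(√(-4 - 3)) = -2343 + (-1 + √(-7))/(√(-7)) = -2343 + (-1 + I*√7)/((I*√7)) = -2343 + (-I*√7/7)*(-1 + I*√7) = -2343 - I*√7*(-1 + I*√7)/7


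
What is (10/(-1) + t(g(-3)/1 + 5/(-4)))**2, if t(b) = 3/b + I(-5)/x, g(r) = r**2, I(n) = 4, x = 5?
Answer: 1865956/24025 ≈ 77.667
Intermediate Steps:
t(b) = 4/5 + 3/b (t(b) = 3/b + 4/5 = 4/5 + 3/b)
(10/(-1) + t(g(-3)/1 + 5/(-4)))**2 = (10/(-1) + (4/5 + 3/((-3)**2/1 + 5/(-4))))**2 = (10*(-1) + (4/5 + 3/(9*1 + 5*(-1/4))))**2 = (-10 + (4/5 + 3/(9 - 5/4)))**2 = (-10 + (4/5 + 3/(31/4)))**2 = (-10 + (4/5 + 3*(4/31)))**2 = (-10 + (4/5 + 12/31))**2 = (-10 + 184/155)**2 = (-1366/155)**2 = 1865956/24025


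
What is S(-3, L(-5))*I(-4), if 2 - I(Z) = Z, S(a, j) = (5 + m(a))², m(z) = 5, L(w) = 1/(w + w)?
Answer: 600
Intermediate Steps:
L(w) = 1/(2*w)
S(a, j) = 100 (S(a, j) = (5 + 5)² = 10² = 100)
I(Z) = 2 - Z
S(-3, L(-5))*I(-4) = 100*(2 - 1*(-4)) = 100*(2 + 4) = 100*6 = 600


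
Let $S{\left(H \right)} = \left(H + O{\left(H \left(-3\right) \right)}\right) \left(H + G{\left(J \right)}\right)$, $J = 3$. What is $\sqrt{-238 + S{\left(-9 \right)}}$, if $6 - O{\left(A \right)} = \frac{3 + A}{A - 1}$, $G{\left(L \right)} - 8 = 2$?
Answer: $\frac{2 i \sqrt{10231}}{13} \approx 15.561 i$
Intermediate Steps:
$G{\left(L \right)} = 10$ ($G{\left(L \right)} = 8 + 2 = 10$)
$O{\left(A \right)} = 6 - \frac{3 + A}{-1 + A}$ ($O{\left(A \right)} = 6 - \frac{3 + A}{A - 1} = 6 - \frac{3 + A}{-1 + A}$)
$S{\left(H \right)} = \left(10 + H\right) \left(H + \frac{-9 - 15 H}{-1 - 3 H}\right)$ ($S{\left(H \right)} = \left(H + \frac{-9 + 5 H \left(-3\right)}{-1 + H \left(-3\right)}\right) \left(H + 10\right) = \left(H + \frac{-9 + 5 \left(- 3 H\right)}{-1 - 3 H}\right) \left(10 + H\right) = \left(H + \frac{-9 - 15 H}{-1 - 3 H}\right) \left(10 + H\right) = \left(10 + H\right) \left(H + \frac{-9 - 15 H}{-1 - 3 H}\right)$)
$\sqrt{-238 + S{\left(-9 \right)}} = \sqrt{-238 + \frac{90 + 3 \left(-9\right)^{3} + 46 \left(-9\right)^{2} + 169 \left(-9\right)}{1 + 3 \left(-9\right)}} = \sqrt{-238 + \frac{90 + 3 \left(-729\right) + 46 \cdot 81 - 1521}{1 - 27}} = \sqrt{-238 + \frac{90 - 2187 + 3726 - 1521}{-26}} = \sqrt{-238 - \frac{54}{13}} = \sqrt{- \frac{3148}{13}} = \frac{2 i \sqrt{10231}}{13}$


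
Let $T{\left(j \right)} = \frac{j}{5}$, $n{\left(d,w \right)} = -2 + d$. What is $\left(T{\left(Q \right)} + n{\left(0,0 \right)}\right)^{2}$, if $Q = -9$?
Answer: $\frac{361}{25} \approx 14.44$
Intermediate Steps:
$T{\left(j \right)} = \frac{j}{5}$ ($T{\left(j \right)} = j \frac{1}{5} = \frac{j}{5}$)
$\left(T{\left(Q \right)} + n{\left(0,0 \right)}\right)^{2} = \left(\frac{1}{5} \left(-9\right) + \left(-2 + 0\right)\right)^{2} = \left(- \frac{9}{5} - 2\right)^{2} = \left(- \frac{19}{5}\right)^{2} = \frac{361}{25}$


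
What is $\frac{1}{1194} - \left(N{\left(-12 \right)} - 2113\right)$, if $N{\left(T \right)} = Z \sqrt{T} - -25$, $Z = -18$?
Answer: $\frac{2493073}{1194} + 36 i \sqrt{3} \approx 2088.0 + 62.354 i$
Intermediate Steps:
$N{\left(T \right)} = 25 - 18 \sqrt{T}$ ($N{\left(T \right)} = - 18 \sqrt{T} - -25 = - 18 \sqrt{T} + 25 = 25 - 18 \sqrt{T}$)
$\frac{1}{1194} - \left(N{\left(-12 \right)} - 2113\right) = \frac{1}{1194} - \left(\left(25 - 18 \sqrt{-12}\right) - 2113\right) = \frac{1}{1194} - \left(\left(25 - 18 \cdot 2 i \sqrt{3}\right) - 2113\right) = \frac{1}{1194} - \left(\left(25 - 36 i \sqrt{3}\right) - 2113\right) = \frac{1}{1194} - \left(-2088 - 36 i \sqrt{3}\right) = \frac{1}{1194} + \left(2088 + 36 i \sqrt{3}\right) = \frac{2493073}{1194} + 36 i \sqrt{3}$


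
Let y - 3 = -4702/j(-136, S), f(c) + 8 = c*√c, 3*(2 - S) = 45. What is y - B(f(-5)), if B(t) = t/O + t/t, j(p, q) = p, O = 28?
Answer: 17545/476 + 5*I*√5/28 ≈ 36.859 + 0.3993*I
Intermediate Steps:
S = -13 (S = 2 - ⅓*45 = 2 - 15 = -13)
f(c) = -8 + c^(3/2) (f(c) = -8 + c*√c = -8 + c^(3/2))
B(t) = 1 + t/28 (B(t) = t/28 + t/t = t*(1/28) + 1 = t/28 + 1 = 1 + t/28)
y = 2555/68 (y = 3 - 4702/(-136) = 3 - 4702*(-1/136) = 3 + 2351/68 = 2555/68 ≈ 37.574)
y - B(f(-5)) = 2555/68 - (1 + (-8 + (-5)^(3/2))/28) = 2555/68 - (1 + (-8 - 5*I*√5)/28) = 2555/68 - (1 + (-2/7 - 5*I*√5/28)) = 2555/68 - (5/7 - 5*I*√5/28) = 2555/68 + (-5/7 + 5*I*√5/28) = 17545/476 + 5*I*√5/28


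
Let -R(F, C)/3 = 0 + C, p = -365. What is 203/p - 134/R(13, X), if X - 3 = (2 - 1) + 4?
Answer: 22019/4380 ≈ 5.0272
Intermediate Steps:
X = 8 (X = 3 + ((2 - 1) + 4) = 3 + (1 + 4) = 3 + 5 = 8)
R(F, C) = -3*C (R(F, C) = -3*(0 + C) = -3*C)
203/p - 134/R(13, X) = 203/(-365) - 134/((-3*8)) = 203*(-1/365) - 134/(-24) = -203/365 - 134*(-1/24) = -203/365 + 67/12 = 22019/4380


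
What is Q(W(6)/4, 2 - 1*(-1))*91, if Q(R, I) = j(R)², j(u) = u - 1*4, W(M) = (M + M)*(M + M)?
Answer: 93184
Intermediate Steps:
W(M) = 4*M² (W(M) = (2*M)*(2*M) = 4*M²)
j(u) = -4 + u (j(u) = u - 4 = -4 + u)
Q(R, I) = (-4 + R)²
Q(W(6)/4, 2 - 1*(-1))*91 = (-4 + (4*6²)/4)²*91 = (-4 + (4*36)*(¼))²*91 = (-4 + 144*(¼))²*91 = (-4 + 36)²*91 = 32²*91 = 1024*91 = 93184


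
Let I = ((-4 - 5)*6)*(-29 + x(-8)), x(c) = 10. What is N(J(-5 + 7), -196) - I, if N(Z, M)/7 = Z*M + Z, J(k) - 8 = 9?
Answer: -24231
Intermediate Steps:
J(k) = 17 (J(k) = 8 + 9 = 17)
N(Z, M) = 7*Z + 7*M*Z (N(Z, M) = 7*(Z*M + Z) = 7*(M*Z + Z) = 7*(Z + M*Z) = 7*Z + 7*M*Z)
I = 1026 (I = ((-4 - 5)*6)*(-29 + 10) = -9*6*(-19) = -54*(-19) = 1026)
N(J(-5 + 7), -196) - I = 7*17*(1 - 196) - 1*1026 = 7*17*(-195) - 1026 = -23205 - 1026 = -24231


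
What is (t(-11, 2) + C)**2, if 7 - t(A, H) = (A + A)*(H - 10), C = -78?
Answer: 61009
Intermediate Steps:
t(A, H) = 7 - 2*A*(-10 + H) (t(A, H) = 7 - (A + A)*(H - 10) = 7 - 2*A*(-10 + H))
(t(-11, 2) + C)**2 = ((7 + 20*(-11) - 2*(-11)*2) - 78)**2 = ((7 - 220 + 44) - 78)**2 = (-169 - 78)**2 = (-247)**2 = 61009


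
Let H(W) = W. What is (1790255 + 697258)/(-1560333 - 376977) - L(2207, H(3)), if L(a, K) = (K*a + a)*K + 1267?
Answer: -17921592441/645770 ≈ -27752.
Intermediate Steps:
L(a, K) = 1267 + K*(a + K*a) (L(a, K) = (a + K*a)*K + 1267 = K*(a + K*a) + 1267 = 1267 + K*(a + K*a))
(1790255 + 697258)/(-1560333 - 376977) - L(2207, H(3)) = (1790255 + 697258)/(-1560333 - 376977) - (1267 + 3*2207 + 2207*3²) = 2487513/(-1937310) - (1267 + 6621 + 2207*9) = 2487513*(-1/1937310) - (1267 + 6621 + 19863) = -829171/645770 - 1*27751 = -829171/645770 - 27751 = -17921592441/645770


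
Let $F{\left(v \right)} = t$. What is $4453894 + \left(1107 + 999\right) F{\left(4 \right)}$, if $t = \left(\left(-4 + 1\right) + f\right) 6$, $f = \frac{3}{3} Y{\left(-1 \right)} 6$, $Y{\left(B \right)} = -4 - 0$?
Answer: $4112722$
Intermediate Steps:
$Y{\left(B \right)} = -4$ ($Y{\left(B \right)} = -4 + 0 = -4$)
$f = -24$ ($f = \frac{3}{3} \left(-4\right) 6 = 3 \cdot \frac{1}{3} \left(-4\right) 6 = 1 \left(-4\right) 6 = \left(-4\right) 6 = -24$)
$t = -162$ ($t = \left(\left(-4 + 1\right) - 24\right) 6 = \left(-3 - 24\right) 6 = \left(-27\right) 6 = -162$)
$F{\left(v \right)} = -162$
$4453894 + \left(1107 + 999\right) F{\left(4 \right)} = 4453894 + \left(1107 + 999\right) \left(-162\right) = 4453894 + 2106 \left(-162\right) = 4453894 - 341172 = 4112722$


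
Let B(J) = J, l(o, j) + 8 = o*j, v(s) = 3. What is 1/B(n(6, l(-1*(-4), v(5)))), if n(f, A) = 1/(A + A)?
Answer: 8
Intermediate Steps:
l(o, j) = -8 + j*o (l(o, j) = -8 + o*j = -8 + j*o)
n(f, A) = 1/(2*A)
1/B(n(6, l(-1*(-4), v(5)))) = 1/(1/(2*(-8 + 3*(-1*(-4))))) = 1/(1/(2*(-8 + 3*4))) = 1/(1/(2*(-8 + 12))) = 1/((½)/4) = 1/((½)*(¼)) = 1/(⅛) = 8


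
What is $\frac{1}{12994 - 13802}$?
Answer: $- \frac{1}{808} \approx -0.0012376$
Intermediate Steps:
$\frac{1}{12994 - 13802} = \frac{1}{-808} = - \frac{1}{808}$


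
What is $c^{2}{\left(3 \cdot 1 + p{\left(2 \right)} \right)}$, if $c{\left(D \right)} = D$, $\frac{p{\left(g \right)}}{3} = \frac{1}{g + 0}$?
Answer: $\frac{81}{4} \approx 20.25$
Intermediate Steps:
$p{\left(g \right)} = \frac{3}{g}$ ($p{\left(g \right)} = \frac{3}{g + 0} = \frac{3}{g}$)
$c^{2}{\left(3 \cdot 1 + p{\left(2 \right)} \right)} = \left(3 \cdot 1 + \frac{3}{2}\right)^{2} = \left(3 + 3 \cdot \frac{1}{2}\right)^{2} = \left(3 + \frac{3}{2}\right)^{2} = \left(\frac{9}{2}\right)^{2} = \frac{81}{4}$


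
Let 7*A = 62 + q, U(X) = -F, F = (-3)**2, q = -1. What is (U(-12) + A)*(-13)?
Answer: 26/7 ≈ 3.7143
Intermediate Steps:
F = 9
U(X) = -9 (U(X) = -1*9 = -9)
A = 61/7 (A = (62 - 1)/7 = (1/7)*61 = 61/7 ≈ 8.7143)
(U(-12) + A)*(-13) = (-9 + 61/7)*(-13) = -2/7*(-13) = 26/7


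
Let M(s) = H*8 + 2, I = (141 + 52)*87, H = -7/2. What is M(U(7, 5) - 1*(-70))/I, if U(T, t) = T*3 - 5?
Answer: -26/16791 ≈ -0.0015484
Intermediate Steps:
H = -7/2 (H = -7*1/2 = -7/2 ≈ -3.5000)
U(T, t) = -5 + 3*T (U(T, t) = 3*T - 5 = -5 + 3*T)
I = 16791 (I = 193*87 = 16791)
M(s) = -26 (M(s) = -7/2*8 + 2 = -28 + 2 = -26)
M(U(7, 5) - 1*(-70))/I = -26/16791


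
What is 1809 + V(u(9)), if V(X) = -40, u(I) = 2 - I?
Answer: 1769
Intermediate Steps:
1809 + V(u(9)) = 1809 - 40 = 1769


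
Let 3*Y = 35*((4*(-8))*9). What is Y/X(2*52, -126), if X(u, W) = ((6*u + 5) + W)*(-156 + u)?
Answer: 840/6539 ≈ 0.12846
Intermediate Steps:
Y = -3360 (Y = (35*((4*(-8))*9))/3 = (35*(-32*9))/3 = (35*(-288))/3 = (1/3)*(-10080) = -3360)
X(u, W) = (-156 + u)*(5 + W + 6*u) (X(u, W) = ((5 + 6*u) + W)*(-156 + u) = (5 + W + 6*u)*(-156 + u) = (-156 + u)*(5 + W + 6*u))
Y/X(2*52, -126) = -3360/(-780 - 1862*52 - 156*(-126) + 6*(2*52)**2 - 252*52) = -3360/(-780 - 931*104 + 19656 + 6*104**2 - 126*104) = -3360/(-780 - 96824 + 19656 + 6*10816 - 13104) = -3360/(-780 - 96824 + 19656 + 64896 - 13104) = -3360/(-26156) = -3360*(-1/26156) = 840/6539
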